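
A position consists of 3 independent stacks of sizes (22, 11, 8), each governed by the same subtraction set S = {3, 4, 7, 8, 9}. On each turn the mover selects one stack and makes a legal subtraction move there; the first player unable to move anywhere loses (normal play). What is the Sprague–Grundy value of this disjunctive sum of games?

2

All stacks use S = {3, 4, 7, 8, 9}:
G(0) = 0
G(1) = mex{} = 0
G(2) = mex{} = 0
G(3) = mex{0} = 1
G(4) = mex{0,0} = 1
G(5) = mex{0,0} = 1
G(6) = mex{1,0} = 2
G(7) = mex{1,1,0} = 2
G(8) = mex{1,1,0,0} = 2
G(9) = mex{2,1,0,0,0} = 3
G(10) = mex{2,2,1,0,0} = 3
G(11) = mex{2,2,1,1,0} = 3
G(12) = mex{3,2,1,1,1} = 0
G(13) = mex{3,3,2,1,1} = 0
G(14) = mex{3,3,2,2,1} = 0
G(15) = mex{0,3,2,2,2} = 1
G(16) = mex{0,0,3,2,2} = 1
G(17) = mex{0,0,3,3,2} = 1
G(18) = mex{1,0,3,3,3} = 2
G(19) = mex{1,1,0,3,3} = 2
G(20) = mex{1,1,0,0,3} = 2
G(21) = mex{2,1,0,0,0} = 3
G(22) = mex{2,2,1,0,0} = 3
Stack A: G(22) = 3.
Stack B: G(11) = 3.
Stack C: G(8) = 2.
Combined Grundy value = 3 ⊕ 3 ⊕ 2 = 2.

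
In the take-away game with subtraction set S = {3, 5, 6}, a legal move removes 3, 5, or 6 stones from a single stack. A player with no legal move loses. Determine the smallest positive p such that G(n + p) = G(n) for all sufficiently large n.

n :  0  1  2  3  4  5  6  7  8  9 10 11 12 13 14 15 16 17 18 19
G :  0  0  0  1  1  1  2  2  2  0  0  0  1  1  1  2  2  2  0  0
G(n+9) = G(n) holds for n = 0,…,5 (a full window of length max(S) = 6), so the sequence is purely periodic with period 9.

9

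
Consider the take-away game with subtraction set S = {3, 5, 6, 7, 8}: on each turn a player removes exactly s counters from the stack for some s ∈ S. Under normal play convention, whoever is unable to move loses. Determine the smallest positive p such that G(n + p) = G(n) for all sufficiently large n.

n :  0  1  2  3  4  5  6  7  8  9 10 11 12 13 14 15 16 17 18 19 20 21 22 23
G :  0  0  0  1  1  1  2  2  2  3  3  0  0  0  1  1  1  2  2  2  3  3  0  0
G(n+11) = G(n) holds for n = 0,…,7 (a full window of length max(S) = 8), so the sequence is purely periodic with period 11.

11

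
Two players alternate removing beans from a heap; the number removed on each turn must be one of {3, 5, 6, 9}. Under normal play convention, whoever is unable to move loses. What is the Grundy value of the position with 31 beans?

n :  0  1  2  3  4  5  6  7  8  9 10 11 12 13 14 15 16 17 18 19 20 21 22 23 24 25 26 27 28 29 30 31
G :  0  0  0  1  1  1  2  2  2  3  3  3  0  0  0  1  1  1  2  2  2  3  3  3  0  0  0  1  1  1  2  2

2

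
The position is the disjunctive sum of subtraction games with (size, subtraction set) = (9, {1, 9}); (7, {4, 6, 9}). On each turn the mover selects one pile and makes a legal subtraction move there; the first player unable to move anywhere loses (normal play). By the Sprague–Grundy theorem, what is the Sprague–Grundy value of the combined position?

Pile A, S = {1, 9}:
G(0) = 0
G(1) = mex{0} = 1
G(2) = mex{1} = 0
G(3) = mex{0} = 1
G(4) = mex{1} = 0
G(5) = mex{0} = 1
G(6) = mex{1} = 0
G(7) = mex{0} = 1
G(8) = mex{1} = 0
G(9) = mex{0,0} = 1
G_A(9) = 1.
Pile B, S = {4, 6, 9}:
n : 0 1 2 3 4 5 6 7
G : 0 0 0 0 1 1 1 1
G_B(7) = 1.
Combined Grundy value = 1 ⊕ 1 = 0.

0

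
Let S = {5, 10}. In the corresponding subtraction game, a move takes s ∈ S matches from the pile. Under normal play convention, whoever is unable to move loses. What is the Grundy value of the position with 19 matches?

n :  0  1  2  3  4  5  6  7  8  9 10 11 12 13 14 15 16 17 18 19
G :  0  0  0  0  0  1  1  1  1  1  2  2  2  2  2  0  0  0  0  0

0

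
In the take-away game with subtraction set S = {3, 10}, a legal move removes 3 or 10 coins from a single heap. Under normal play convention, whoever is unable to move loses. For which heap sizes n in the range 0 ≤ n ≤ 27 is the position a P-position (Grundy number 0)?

0, 1, 2, 6, 7, 8, 13, 14, 15, 19, 20, 21, 26, 27

n :  0  1  2  3  4  5  6  7  8  9 10 11 12 13 14 15 16 17 18 19 20 21 22 23 24 25 26 27
G :  0  0  0  1  1  1  0  0  0  1  1  1  2  0  0  0  1  1  1  0  0  0  1  1  1  2  0  0
P-positions are exactly the n with G(n) = 0.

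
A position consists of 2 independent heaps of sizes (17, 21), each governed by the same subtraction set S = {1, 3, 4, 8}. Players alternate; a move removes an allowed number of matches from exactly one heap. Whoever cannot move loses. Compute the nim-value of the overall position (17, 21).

1

All heaps use S = {1, 3, 4, 8}:
n :  0  1  2  3  4  5  6  7  8  9 10 11 12 13 14 15 16 17 18 19 20 21
G :  0  1  0  1  2  3  2  0  1  0  1  2  3  2  0  1  0  1  2  3  2  0
Heap A: G(17) = 1.
Heap B: G(21) = 0.
Combined Grundy value = 1 ⊕ 0 = 1.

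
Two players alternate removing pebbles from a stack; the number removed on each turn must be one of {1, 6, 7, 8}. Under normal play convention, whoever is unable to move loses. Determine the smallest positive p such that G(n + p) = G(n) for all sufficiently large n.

13

n :  0  1  2  3  4  5  6  7  8  9 10 11 12 13 14 15 16 17 18 19 20 21 22 23 24 25 26 27
G :  0  1  0  1  0  1  2  3  2  3  2  3  4  0  1  0  1  0  1  2  3  2  3  2  3  4  0  1
G(n+13) = G(n) holds for n = 0,…,7 (a full window of length max(S) = 8), so the sequence is purely periodic with period 13.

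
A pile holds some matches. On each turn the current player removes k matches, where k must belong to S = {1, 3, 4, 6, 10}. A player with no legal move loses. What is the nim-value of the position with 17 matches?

1

G(0) = 0
G(1) = mex{0} = 1
G(2) = mex{1} = 0
G(3) = mex{0,0} = 1
G(4) = mex{1,1,0} = 2
G(5) = mex{2,0,1} = 3
G(6) = mex{3,1,0,0} = 2
G(7) = mex{2,2,1,1} = 0
G(8) = mex{0,3,2,0} = 1
G(9) = mex{1,2,3,1} = 0
G(10) = mex{0,0,2,2,0} = 1
G(11) = mex{1,1,0,3,1} = 2
G(12) = mex{2,0,1,2,0} = 3
G(13) = mex{3,1,0,0,1} = 2
G(14) = mex{2,2,1,1,2} = 0
G(15) = mex{0,3,2,0,3} = 1
G(16) = mex{1,2,3,1,2} = 0
G(17) = mex{0,0,2,2,0} = 1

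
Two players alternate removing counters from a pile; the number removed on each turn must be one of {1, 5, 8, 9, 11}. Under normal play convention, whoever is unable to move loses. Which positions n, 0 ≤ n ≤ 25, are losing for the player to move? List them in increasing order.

0, 2, 4, 6, 16, 18, 20, 22

n :  0  1  2  3  4  5  6  7  8  9 10 11 12 13 14 15 16 17 18 19 20 21 22 23 24 25
G :  0  1  0  1  0  1  0  1  2  3  2  3  2  3  2  3  0  1  0  1  0  1  0  1  2  3
P-positions are exactly the n with G(n) = 0.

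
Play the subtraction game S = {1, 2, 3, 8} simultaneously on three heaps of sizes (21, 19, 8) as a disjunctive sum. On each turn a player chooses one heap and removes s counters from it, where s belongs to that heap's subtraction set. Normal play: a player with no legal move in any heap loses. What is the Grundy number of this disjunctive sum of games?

All heaps use S = {1, 2, 3, 8}:
G(0) = 0
G(1) = mex{0} = 1
G(2) = mex{1,0} = 2
G(3) = mex{2,1,0} = 3
G(4) = mex{3,2,1} = 0
G(5) = mex{0,3,2} = 1
G(6) = mex{1,0,3} = 2
G(7) = mex{2,1,0} = 3
G(8) = mex{3,2,1,0} = 4
G(9) = mex{4,3,2,1} = 0
G(10) = mex{0,4,3,2} = 1
G(11) = mex{1,0,4,3} = 2
G(12) = mex{2,1,0,0} = 3
G(13) = mex{3,2,1,1} = 0
G(14) = mex{0,3,2,2} = 1
G(15) = mex{1,0,3,3} = 2
G(16) = mex{2,1,0,4} = 3
G(17) = mex{3,2,1,0} = 4
G(18) = mex{4,3,2,1} = 0
G(19) = mex{0,4,3,2} = 1
G(20) = mex{1,0,4,3} = 2
G(21) = mex{2,1,0,0} = 3
Heap A: G(21) = 3.
Heap B: G(19) = 1.
Heap C: G(8) = 4.
Combined Grundy value = 3 ⊕ 1 ⊕ 4 = 6.

6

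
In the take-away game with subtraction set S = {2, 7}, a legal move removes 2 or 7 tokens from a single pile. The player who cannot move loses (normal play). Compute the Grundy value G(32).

0

n :  0  1  2  3  4  5  6  7  8  9 10 11 12 13 14 15 16 17 18 19 20 21 22 23 24 25 26 27 28 29 30 31 32
G :  0  0  1  1  0  0  1  1  2  0  0  1  1  0  0  1  1  2  0  0  1  1  0  0  1  1  2  0  0  1  1  0  0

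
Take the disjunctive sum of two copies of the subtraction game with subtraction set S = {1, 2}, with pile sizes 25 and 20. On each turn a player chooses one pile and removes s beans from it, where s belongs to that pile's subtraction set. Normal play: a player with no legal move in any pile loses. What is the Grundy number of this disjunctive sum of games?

All piles use S = {1, 2}:
G(0) = 0
G(1) = mex{0} = 1
G(2) = mex{1,0} = 2
G(3) = mex{2,1} = 0
G(4) = mex{0,2} = 1
G(5) = mex{1,0} = 2
G(6) = mex{2,1} = 0
G(7) = mex{0,2} = 1
G(8) = mex{1,0} = 2
G(9) = mex{2,1} = 0
G(10) = mex{0,2} = 1
G(11) = mex{1,0} = 2
G(12) = mex{2,1} = 0
G(13) = mex{0,2} = 1
G(14) = mex{1,0} = 2
G(15) = mex{2,1} = 0
G(16) = mex{0,2} = 1
G(17) = mex{1,0} = 2
G(18) = mex{2,1} = 0
G(19) = mex{0,2} = 1
G(20) = mex{1,0} = 2
G(21) = mex{2,1} = 0
G(22) = mex{0,2} = 1
G(23) = mex{1,0} = 2
G(24) = mex{2,1} = 0
G(25) = mex{0,2} = 1
Pile A: G(25) = 1.
Pile B: G(20) = 2.
Combined Grundy value = 1 ⊕ 2 = 3.

3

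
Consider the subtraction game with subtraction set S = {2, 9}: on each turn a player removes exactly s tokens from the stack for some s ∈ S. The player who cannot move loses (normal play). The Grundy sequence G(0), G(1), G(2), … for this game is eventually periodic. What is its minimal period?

11

n :  0  1  2  3  4  5  6  7  8  9 10 11 12 13 14 15 16 17 18 19 20 21 22 23
G :  0  0  1  1  0  0  1  1  0  2  1  0  0  1  1  0  0  1  1  0  2  1  0  0
G(n+11) = G(n) holds for n = 0,…,8 (a full window of length max(S) = 9), so the sequence is purely periodic with period 11.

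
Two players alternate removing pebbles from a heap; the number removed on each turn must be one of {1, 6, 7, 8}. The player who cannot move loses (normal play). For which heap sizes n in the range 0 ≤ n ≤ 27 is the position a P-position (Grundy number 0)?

0, 2, 4, 13, 15, 17, 26

G(0) = 0
G(1) = mex{0} = 1
G(2) = mex{1} = 0
G(3) = mex{0} = 1
G(4) = mex{1} = 0
G(5) = mex{0} = 1
G(6) = mex{1,0} = 2
G(7) = mex{2,1,0} = 3
G(8) = mex{3,0,1,0} = 2
G(9) = mex{2,1,0,1} = 3
G(10) = mex{3,0,1,0} = 2
G(11) = mex{2,1,0,1} = 3
G(12) = mex{3,2,1,0} = 4
G(13) = mex{4,3,2,1} = 0
G(14) = mex{0,2,3,2} = 1
G(15) = mex{1,3,2,3} = 0
G(16) = mex{0,2,3,2} = 1
G(17) = mex{1,3,2,3} = 0
G(18) = mex{0,4,3,2} = 1
G(19) = mex{1,0,4,3} = 2
G(20) = mex{2,1,0,4} = 3
G(21) = mex{3,0,1,0} = 2
G(22) = mex{2,1,0,1} = 3
G(23) = mex{3,0,1,0} = 2
G(24) = mex{2,1,0,1} = 3
G(25) = mex{3,2,1,0} = 4
G(26) = mex{4,3,2,1} = 0
G(27) = mex{0,2,3,2} = 1
P-positions are exactly the n with G(n) = 0.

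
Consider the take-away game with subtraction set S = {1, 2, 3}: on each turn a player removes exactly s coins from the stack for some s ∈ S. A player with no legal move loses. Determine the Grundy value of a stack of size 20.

n :  0  1  2  3  4  5  6  7  8  9 10 11 12 13 14 15 16 17 18 19 20
G :  0  1  2  3  0  1  2  3  0  1  2  3  0  1  2  3  0  1  2  3  0

0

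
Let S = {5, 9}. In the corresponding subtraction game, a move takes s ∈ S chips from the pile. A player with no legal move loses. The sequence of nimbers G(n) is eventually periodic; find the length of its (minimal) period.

14

n :  0  1  2  3  4  5  6  7  8  9 10 11 12 13 14 15 16 17 18 19 20 21 22 23 24 25 26 27 28 29
G :  0  0  0  0  0  1  1  1  1  1  2  2  2  2  0  0  0  0  0  1  1  1  1  1  2  2  2  2  0  0
G(n+14) = G(n) holds for n = 0,…,8 (a full window of length max(S) = 9), so the sequence is purely periodic with period 14.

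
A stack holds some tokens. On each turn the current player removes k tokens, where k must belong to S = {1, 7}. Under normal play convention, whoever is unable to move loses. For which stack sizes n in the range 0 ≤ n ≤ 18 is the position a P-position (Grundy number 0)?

0, 2, 4, 6, 8, 10, 12, 14, 16, 18

n :  0  1  2  3  4  5  6  7  8  9 10 11 12 13 14 15 16 17 18
G :  0  1  0  1  0  1  0  1  0  1  0  1  0  1  0  1  0  1  0
P-positions are exactly the n with G(n) = 0.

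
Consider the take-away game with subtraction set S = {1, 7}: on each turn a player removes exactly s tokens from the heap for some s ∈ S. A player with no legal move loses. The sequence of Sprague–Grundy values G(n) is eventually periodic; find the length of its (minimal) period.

2

n :  0  1  2  3  4  5  6  7  8  9 10 11 12 13 14
G :  0  1  0  1  0  1  0  1  0  1  0  1  0  1  0
G(n+2) = G(n) holds for n = 0,…,6 (a full window of length max(S) = 7), so the sequence is purely periodic with period 2.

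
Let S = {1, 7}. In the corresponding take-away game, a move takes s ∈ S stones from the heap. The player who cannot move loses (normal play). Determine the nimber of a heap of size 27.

n :  0  1  2  3  4  5  6  7  8  9 10 11 12 13 14 15 16 17 18 19 20 21 22 23 24 25 26 27
G :  0  1  0  1  0  1  0  1  0  1  0  1  0  1  0  1  0  1  0  1  0  1  0  1  0  1  0  1

1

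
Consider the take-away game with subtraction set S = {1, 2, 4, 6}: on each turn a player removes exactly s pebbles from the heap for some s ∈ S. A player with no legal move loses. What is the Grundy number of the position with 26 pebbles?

G(0) = 0
G(1) = mex{0} = 1
G(2) = mex{1,0} = 2
G(3) = mex{2,1} = 0
G(4) = mex{0,2,0} = 1
G(5) = mex{1,0,1} = 2
G(6) = mex{2,1,2,0} = 3
G(7) = mex{3,2,0,1} = 4
G(8) = mex{4,3,1,2} = 0
G(9) = mex{0,4,2,0} = 1
G(10) = mex{1,0,3,1} = 2
G(11) = mex{2,1,4,2} = 0
G(12) = mex{0,2,0,3} = 1
G(13) = mex{1,0,1,4} = 2
G(14) = mex{2,1,2,0} = 3
G(15) = mex{3,2,0,1} = 4
G(16) = mex{4,3,1,2} = 0
G(17) = mex{0,4,2,0} = 1
G(18) = mex{1,0,3,1} = 2
G(19) = mex{2,1,4,2} = 0
G(20) = mex{0,2,0,3} = 1
G(21) = mex{1,0,1,4} = 2
G(22) = mex{2,1,2,0} = 3
G(23) = mex{3,2,0,1} = 4
G(24) = mex{4,3,1,2} = 0
G(25) = mex{0,4,2,0} = 1
G(26) = mex{1,0,3,1} = 2

2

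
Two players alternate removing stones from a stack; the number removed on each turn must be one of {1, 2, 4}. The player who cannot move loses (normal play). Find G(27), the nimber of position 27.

0

G(0) = 0
G(1) = mex{0} = 1
G(2) = mex{1,0} = 2
G(3) = mex{2,1} = 0
G(4) = mex{0,2,0} = 1
G(5) = mex{1,0,1} = 2
G(6) = mex{2,1,2} = 0
G(7) = mex{0,2,0} = 1
G(8) = mex{1,0,1} = 2
G(9) = mex{2,1,2} = 0
G(10) = mex{0,2,0} = 1
G(11) = mex{1,0,1} = 2
G(12) = mex{2,1,2} = 0
G(13) = mex{0,2,0} = 1
G(14) = mex{1,0,1} = 2
G(15) = mex{2,1,2} = 0
G(16) = mex{0,2,0} = 1
G(17) = mex{1,0,1} = 2
G(18) = mex{2,1,2} = 0
G(19) = mex{0,2,0} = 1
G(20) = mex{1,0,1} = 2
G(21) = mex{2,1,2} = 0
G(22) = mex{0,2,0} = 1
G(23) = mex{1,0,1} = 2
G(24) = mex{2,1,2} = 0
G(25) = mex{0,2,0} = 1
G(26) = mex{1,0,1} = 2
G(27) = mex{2,1,2} = 0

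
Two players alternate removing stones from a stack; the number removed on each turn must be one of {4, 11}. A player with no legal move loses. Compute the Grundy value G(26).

G(0) = 0
G(1) = mex{} = 0
G(2) = mex{} = 0
G(3) = mex{} = 0
G(4) = mex{0} = 1
G(5) = mex{0} = 1
G(6) = mex{0} = 1
G(7) = mex{0} = 1
G(8) = mex{1} = 0
G(9) = mex{1} = 0
G(10) = mex{1} = 0
G(11) = mex{1,0} = 2
G(12) = mex{0,0} = 1
G(13) = mex{0,0} = 1
G(14) = mex{0,0} = 1
G(15) = mex{2,1} = 0
G(16) = mex{1,1} = 0
G(17) = mex{1,1} = 0
G(18) = mex{1,1} = 0
G(19) = mex{0,0} = 1
G(20) = mex{0,0} = 1
G(21) = mex{0,0} = 1
G(22) = mex{0,2} = 1
G(23) = mex{1,1} = 0
G(24) = mex{1,1} = 0
G(25) = mex{1,1} = 0
G(26) = mex{1,0} = 2

2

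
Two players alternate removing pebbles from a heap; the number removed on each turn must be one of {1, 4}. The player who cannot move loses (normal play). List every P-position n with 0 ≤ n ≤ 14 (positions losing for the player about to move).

0, 2, 5, 7, 10, 12

n :  0  1  2  3  4  5  6  7  8  9 10 11 12 13 14
G :  0  1  0  1  2  0  1  0  1  2  0  1  0  1  2
P-positions are exactly the n with G(n) = 0.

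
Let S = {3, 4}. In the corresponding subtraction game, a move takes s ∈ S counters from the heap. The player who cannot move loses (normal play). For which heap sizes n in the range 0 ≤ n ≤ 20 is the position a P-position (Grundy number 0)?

0, 1, 2, 7, 8, 9, 14, 15, 16

G(0) = 0
G(1) = mex{} = 0
G(2) = mex{} = 0
G(3) = mex{0} = 1
G(4) = mex{0,0} = 1
G(5) = mex{0,0} = 1
G(6) = mex{1,0} = 2
G(7) = mex{1,1} = 0
G(8) = mex{1,1} = 0
G(9) = mex{2,1} = 0
G(10) = mex{0,2} = 1
G(11) = mex{0,0} = 1
G(12) = mex{0,0} = 1
G(13) = mex{1,0} = 2
G(14) = mex{1,1} = 0
G(15) = mex{1,1} = 0
G(16) = mex{2,1} = 0
G(17) = mex{0,2} = 1
G(18) = mex{0,0} = 1
G(19) = mex{0,0} = 1
G(20) = mex{1,0} = 2
P-positions are exactly the n with G(n) = 0.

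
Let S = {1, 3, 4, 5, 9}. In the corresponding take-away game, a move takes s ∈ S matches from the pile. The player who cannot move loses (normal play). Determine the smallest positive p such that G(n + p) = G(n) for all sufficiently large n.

G(0) = 0
G(1) = mex{0} = 1
G(2) = mex{1} = 0
G(3) = mex{0,0} = 1
G(4) = mex{1,1,0} = 2
G(5) = mex{2,0,1,0} = 3
G(6) = mex{3,1,0,1} = 2
G(7) = mex{2,2,1,0} = 3
G(8) = mex{3,3,2,1} = 0
G(9) = mex{0,2,3,2,0} = 1
G(10) = mex{1,3,2,3,1} = 0
G(11) = mex{0,0,3,2,0} = 1
G(12) = mex{1,1,0,3,1} = 2
G(13) = mex{2,0,1,0,2} = 3
G(14) = mex{3,1,0,1,3} = 2
G(15) = mex{2,2,1,0,2} = 3
G(16) = mex{3,3,2,1,3} = 0
G(17) = mex{0,2,3,2,0} = 1
G(18) = mex{1,3,2,3,1} = 0
G(n+8) = G(n) holds for n = 0,…,8 (a full window of length max(S) = 9), so the sequence is purely periodic with period 8.

8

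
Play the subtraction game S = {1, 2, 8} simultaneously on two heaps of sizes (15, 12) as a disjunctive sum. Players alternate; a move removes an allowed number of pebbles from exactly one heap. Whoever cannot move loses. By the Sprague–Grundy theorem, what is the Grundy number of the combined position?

0

All heaps use S = {1, 2, 8}:
G(0) = 0
G(1) = mex{0} = 1
G(2) = mex{1,0} = 2
G(3) = mex{2,1} = 0
G(4) = mex{0,2} = 1
G(5) = mex{1,0} = 2
G(6) = mex{2,1} = 0
G(7) = mex{0,2} = 1
G(8) = mex{1,0,0} = 2
G(9) = mex{2,1,1} = 0
G(10) = mex{0,2,2} = 1
G(11) = mex{1,0,0} = 2
G(12) = mex{2,1,1} = 0
G(13) = mex{0,2,2} = 1
G(14) = mex{1,0,0} = 2
G(15) = mex{2,1,1} = 0
Heap A: G(15) = 0.
Heap B: G(12) = 0.
Combined Grundy value = 0 ⊕ 0 = 0.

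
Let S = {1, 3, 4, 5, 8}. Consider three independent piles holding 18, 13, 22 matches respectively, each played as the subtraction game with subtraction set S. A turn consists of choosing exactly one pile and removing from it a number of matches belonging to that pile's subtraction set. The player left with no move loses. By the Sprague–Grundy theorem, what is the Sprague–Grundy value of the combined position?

All piles use S = {1, 3, 4, 5, 8}:
n :  0  1  2  3  4  5  6  7  8  9 10 11 12 13 14 15 16 17 18 19 20 21 22
G :  0  1  0  1  2  3  2  3  4  0  1  0  1  2  3  2  3  4  0  1  0  1  2
Pile A: G(18) = 0.
Pile B: G(13) = 2.
Pile C: G(22) = 2.
Combined Grundy value = 0 ⊕ 2 ⊕ 2 = 0.

0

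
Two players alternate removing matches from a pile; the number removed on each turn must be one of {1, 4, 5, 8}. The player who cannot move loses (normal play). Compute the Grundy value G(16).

G(0) = 0
G(1) = mex{0} = 1
G(2) = mex{1} = 0
G(3) = mex{0} = 1
G(4) = mex{1,0} = 2
G(5) = mex{2,1,0} = 3
G(6) = mex{3,0,1} = 2
G(7) = mex{2,1,0} = 3
G(8) = mex{3,2,1,0} = 4
G(9) = mex{4,3,2,1} = 0
G(10) = mex{0,2,3,0} = 1
G(11) = mex{1,3,2,1} = 0
G(12) = mex{0,4,3,2} = 1
G(13) = mex{1,0,4,3} = 2
G(14) = mex{2,1,0,2} = 3
G(15) = mex{3,0,1,3} = 2
G(16) = mex{2,1,0,4} = 3

3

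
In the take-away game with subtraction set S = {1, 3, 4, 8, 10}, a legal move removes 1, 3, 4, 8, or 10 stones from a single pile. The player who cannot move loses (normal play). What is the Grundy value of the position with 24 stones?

1

n :  0  1  2  3  4  5  6  7  8  9 10 11 12 13 14 15 16 17 18 19 20 21 22 23 24
G :  0  1  0  1  2  3  2  0  1  0  1  2  3  2  0  1  0  1  2  3  2  0  1  0  1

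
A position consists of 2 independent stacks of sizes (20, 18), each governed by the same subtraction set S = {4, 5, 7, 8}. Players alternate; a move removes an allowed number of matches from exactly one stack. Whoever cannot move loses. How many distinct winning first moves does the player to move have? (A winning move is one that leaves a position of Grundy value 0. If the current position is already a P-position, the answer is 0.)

All stacks use S = {4, 5, 7, 8}:
n :  0  1  2  3  4  5  6  7  8  9 10 11 12 13 14 15 16 17 18 19 20
G :  0  0  0  0  1  1  1  1  2  2  2  2  0  0  0  0  1  1  1  1  2
Stack A: G(20) = 2.
Stack B: G(18) = 1.
Combined Grundy value = 2 ⊕ 1 = 3.
A winning move leaves total XOR = 0, i.e. changes one component's Grundy value g to g ⊕ X where X is the current total.
Stack A: need g' = 2⊕3 = 1. Options: 20−4→G=1, 20−5→G=0, 20−7→G=0, 20−8→G=0. Hits: 1.
Stack B: need g' = 1⊕3 = 2. Options: 18−4→G=0, 18−5→G=0, 18−7→G=2, 18−8→G=2. Hits: 2.

3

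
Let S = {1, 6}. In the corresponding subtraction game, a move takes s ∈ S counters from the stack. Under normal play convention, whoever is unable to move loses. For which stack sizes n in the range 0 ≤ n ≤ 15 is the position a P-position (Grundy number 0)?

G(0) = 0
G(1) = mex{0} = 1
G(2) = mex{1} = 0
G(3) = mex{0} = 1
G(4) = mex{1} = 0
G(5) = mex{0} = 1
G(6) = mex{1,0} = 2
G(7) = mex{2,1} = 0
G(8) = mex{0,0} = 1
G(9) = mex{1,1} = 0
G(10) = mex{0,0} = 1
G(11) = mex{1,1} = 0
G(12) = mex{0,2} = 1
G(13) = mex{1,0} = 2
G(14) = mex{2,1} = 0
G(15) = mex{0,0} = 1
P-positions are exactly the n with G(n) = 0.

0, 2, 4, 7, 9, 11, 14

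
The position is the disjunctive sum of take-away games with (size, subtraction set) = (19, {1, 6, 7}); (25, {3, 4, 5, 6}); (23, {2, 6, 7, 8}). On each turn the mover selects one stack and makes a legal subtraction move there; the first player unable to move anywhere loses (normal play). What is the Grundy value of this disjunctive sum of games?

3

Stack A, S = {1, 6, 7}:
n :  0  1  2  3  4  5  6  7  8  9 10 11 12 13 14 15 16 17 18 19
G :  0  1  0  1  0  1  2  3  2  3  2  3  0  1  0  1  0  1  2  3
G_A(19) = 3.
Stack B, S = {3, 4, 5, 6}:
n :  0  1  2  3  4  5  6  7  8  9 10 11 12 13 14 15 16 17 18 19 20 21 22 23 24 25
G :  0  0  0  1  1  1  2  2  2  0  0  0  1  1  1  2  2  2  0  0  0  1  1  1  2  2
G_B(25) = 2.
Stack C, S = {2, 6, 7, 8}:
G(0) = 0
G(1) = mex{} = 0
G(2) = mex{0} = 1
G(3) = mex{0} = 1
G(4) = mex{1} = 0
G(5) = mex{1} = 0
G(6) = mex{0,0} = 1
G(7) = mex{0,0,0} = 1
G(8) = mex{1,1,0,0} = 2
G(9) = mex{1,1,1,0} = 2
G(10) = mex{2,0,1,1} = 3
G(11) = mex{2,0,0,1} = 3
G(12) = mex{3,1,0,0} = 2
G(13) = mex{3,1,1,0} = 2
G(14) = mex{2,2,1,1} = 0
G(15) = mex{2,2,2,1} = 0
G(16) = mex{0,3,2,2} = 1
G(17) = mex{0,3,3,2} = 1
G(18) = mex{1,2,3,3} = 0
G(19) = mex{1,2,2,3} = 0
G(20) = mex{0,0,2,2} = 1
G(21) = mex{0,0,0,2} = 1
G(22) = mex{1,1,0,0} = 2
G(23) = mex{1,1,1,0} = 2
G_C(23) = 2.
Combined Grundy value = 3 ⊕ 2 ⊕ 2 = 3.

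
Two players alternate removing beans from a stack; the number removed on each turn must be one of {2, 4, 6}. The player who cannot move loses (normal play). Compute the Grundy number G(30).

G(0) = 0
G(1) = mex{} = 0
G(2) = mex{0} = 1
G(3) = mex{0} = 1
G(4) = mex{1,0} = 2
G(5) = mex{1,0} = 2
G(6) = mex{2,1,0} = 3
G(7) = mex{2,1,0} = 3
G(8) = mex{3,2,1} = 0
G(9) = mex{3,2,1} = 0
G(10) = mex{0,3,2} = 1
G(11) = mex{0,3,2} = 1
G(12) = mex{1,0,3} = 2
G(13) = mex{1,0,3} = 2
G(14) = mex{2,1,0} = 3
G(15) = mex{2,1,0} = 3
G(16) = mex{3,2,1} = 0
G(17) = mex{3,2,1} = 0
G(18) = mex{0,3,2} = 1
G(19) = mex{0,3,2} = 1
G(20) = mex{1,0,3} = 2
G(21) = mex{1,0,3} = 2
G(22) = mex{2,1,0} = 3
G(23) = mex{2,1,0} = 3
G(24) = mex{3,2,1} = 0
G(25) = mex{3,2,1} = 0
G(26) = mex{0,3,2} = 1
G(27) = mex{0,3,2} = 1
G(28) = mex{1,0,3} = 2
G(29) = mex{1,0,3} = 2
G(30) = mex{2,1,0} = 3

3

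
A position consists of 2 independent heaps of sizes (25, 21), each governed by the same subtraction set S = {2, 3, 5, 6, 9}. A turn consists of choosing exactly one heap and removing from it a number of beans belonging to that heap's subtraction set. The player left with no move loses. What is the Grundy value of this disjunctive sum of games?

All heaps use S = {2, 3, 5, 6, 9}:
n :  0  1  2  3  4  5  6  7  8  9 10 11 12 13 14 15 16 17 18 19 20 21 22 23 24 25
G :  0  0  1  1  2  2  3  3  0  4  1  5  0  4  1  2  0  3  1  2  0  3  1  2  0  3
Heap A: G(25) = 3.
Heap B: G(21) = 3.
Combined Grundy value = 3 ⊕ 3 = 0.

0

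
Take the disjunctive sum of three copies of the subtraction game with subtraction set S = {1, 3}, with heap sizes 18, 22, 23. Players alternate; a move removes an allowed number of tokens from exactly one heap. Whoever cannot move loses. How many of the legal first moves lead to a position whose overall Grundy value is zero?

All heaps use S = {1, 3}:
n :  0  1  2  3  4  5  6  7  8  9 10 11 12 13 14 15 16 17 18 19 20 21 22 23
G :  0  1  0  1  0  1  0  1  0  1  0  1  0  1  0  1  0  1  0  1  0  1  0  1
Heap A: G(18) = 0.
Heap B: G(22) = 0.
Heap C: G(23) = 1.
Combined Grundy value = 0 ⊕ 0 ⊕ 1 = 1.
A winning move leaves total XOR = 0, i.e. changes one component's Grundy value g to g ⊕ X where X is the current total.
Heap A: need g' = 0⊕1 = 1. Options: 18−1→G=1, 18−3→G=1. Hits: 2.
Heap B: need g' = 0⊕1 = 1. Options: 22−1→G=1, 22−3→G=1. Hits: 2.
Heap C: need g' = 1⊕1 = 0. Options: 23−1→G=0, 23−3→G=0. Hits: 2.

6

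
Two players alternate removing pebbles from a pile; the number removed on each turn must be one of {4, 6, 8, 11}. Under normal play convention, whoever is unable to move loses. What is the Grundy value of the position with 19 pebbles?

G(0) = 0
G(1) = mex{} = 0
G(2) = mex{} = 0
G(3) = mex{} = 0
G(4) = mex{0} = 1
G(5) = mex{0} = 1
G(6) = mex{0,0} = 1
G(7) = mex{0,0} = 1
G(8) = mex{1,0,0} = 2
G(9) = mex{1,0,0} = 2
G(10) = mex{1,1,0} = 2
G(11) = mex{1,1,0,0} = 2
G(12) = mex{2,1,1,0} = 3
G(13) = mex{2,1,1,0} = 3
G(14) = mex{2,2,1,0} = 3
G(15) = mex{2,2,1,1} = 0
G(16) = mex{3,2,2,1} = 0
G(17) = mex{3,2,2,1} = 0
G(18) = mex{3,3,2,1} = 0
G(19) = mex{0,3,2,2} = 1

1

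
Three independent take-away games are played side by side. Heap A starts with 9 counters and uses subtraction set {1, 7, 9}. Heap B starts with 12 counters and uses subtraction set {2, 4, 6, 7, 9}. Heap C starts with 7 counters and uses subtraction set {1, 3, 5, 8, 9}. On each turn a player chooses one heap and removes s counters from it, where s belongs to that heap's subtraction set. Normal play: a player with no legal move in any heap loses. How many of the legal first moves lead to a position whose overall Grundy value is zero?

Heap A, S = {1, 7, 9}:
n : 0 1 2 3 4 5 6 7 8 9
G : 0 1 0 1 0 1 0 1 0 1
G_A(9) = 1.
Heap B, S = {2, 4, 6, 7, 9}:
G(0) = 0
G(1) = mex{} = 0
G(2) = mex{0} = 1
G(3) = mex{0} = 1
G(4) = mex{1,0} = 2
G(5) = mex{1,0} = 2
G(6) = mex{2,1,0} = 3
G(7) = mex{2,1,0,0} = 3
G(8) = mex{3,2,1,0} = 4
G(9) = mex{3,2,1,1,0} = 4
G(10) = mex{4,3,2,1,0} = 5
G(11) = mex{4,3,2,2,1} = 0
G(12) = mex{5,4,3,2,1} = 0
G_B(12) = 0.
Heap C, S = {1, 3, 5, 8, 9}:
n : 0 1 2 3 4 5 6 7
G : 0 1 0 1 0 1 0 1
G_C(7) = 1.
Combined Grundy value = 1 ⊕ 0 ⊕ 1 = 0.
A winning move leaves total XOR = 0, i.e. changes one component's Grundy value g to g ⊕ X where X is the current total.
Heap A: target g' = 1⊕0 = 1, but every legal move changes the Grundy value (mex property), so 0 moves.
Heap B: target g' = 0⊕0 = 0, but every legal move changes the Grundy value (mex property), so 0 moves.
Heap C: target g' = 1⊕0 = 1, but every legal move changes the Grundy value (mex property), so 0 moves.

0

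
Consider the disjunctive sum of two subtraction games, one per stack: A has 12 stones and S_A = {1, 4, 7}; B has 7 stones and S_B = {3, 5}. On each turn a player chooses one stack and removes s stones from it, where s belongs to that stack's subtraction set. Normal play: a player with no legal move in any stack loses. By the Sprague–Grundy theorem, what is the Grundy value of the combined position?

0

Stack A, S = {1, 4, 7}:
n :  0  1  2  3  4  5  6  7  8  9 10 11 12
G :  0  1  0  1  2  0  1  2  0  1  0  1  2
G_A(12) = 2.
Stack B, S = {3, 5}:
n : 0 1 2 3 4 5 6 7
G : 0 0 0 1 1 1 2 2
G_B(7) = 2.
Combined Grundy value = 2 ⊕ 2 = 0.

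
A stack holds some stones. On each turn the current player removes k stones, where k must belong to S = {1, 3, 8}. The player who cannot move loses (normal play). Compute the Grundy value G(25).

1

n :  0  1  2  3  4  5  6  7  8  9 10 11 12 13 14 15 16 17 18 19 20 21 22 23 24 25
G :  0  1  0  1  0  1  0  1  2  3  2  0  1  0  1  0  1  0  1  2  3  2  0  1  0  1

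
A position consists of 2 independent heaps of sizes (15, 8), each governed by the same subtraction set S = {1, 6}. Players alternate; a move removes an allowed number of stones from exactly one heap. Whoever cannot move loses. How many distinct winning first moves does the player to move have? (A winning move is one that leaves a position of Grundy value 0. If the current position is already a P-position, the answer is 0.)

All heaps use S = {1, 6}:
n :  0  1  2  3  4  5  6  7  8  9 10 11 12 13 14 15
G :  0  1  0  1  0  1  2  0  1  0  1  0  1  2  0  1
Heap A: G(15) = 1.
Heap B: G(8) = 1.
Combined Grundy value = 1 ⊕ 1 = 0.
A winning move leaves total XOR = 0, i.e. changes one component's Grundy value g to g ⊕ X where X is the current total.
Heap A: target g' = 1⊕0 = 1, but every legal move changes the Grundy value (mex property), so 0 moves.
Heap B: target g' = 1⊕0 = 1, but every legal move changes the Grundy value (mex property), so 0 moves.

0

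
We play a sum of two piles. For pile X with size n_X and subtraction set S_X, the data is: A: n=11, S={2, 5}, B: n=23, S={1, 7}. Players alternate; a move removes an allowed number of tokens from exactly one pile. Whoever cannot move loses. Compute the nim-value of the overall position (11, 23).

Pile A, S = {2, 5}:
G(0) = 0
G(1) = mex{} = 0
G(2) = mex{0} = 1
G(3) = mex{0} = 1
G(4) = mex{1} = 0
G(5) = mex{1,0} = 2
G(6) = mex{0,0} = 1
G(7) = mex{2,1} = 0
G(8) = mex{1,1} = 0
G(9) = mex{0,0} = 1
G(10) = mex{0,2} = 1
G(11) = mex{1,1} = 0
G_A(11) = 0.
Pile B, S = {1, 7}:
G(0) = 0
G(1) = mex{0} = 1
G(2) = mex{1} = 0
G(3) = mex{0} = 1
G(4) = mex{1} = 0
G(5) = mex{0} = 1
G(6) = mex{1} = 0
G(7) = mex{0,0} = 1
G(8) = mex{1,1} = 0
G(9) = mex{0,0} = 1
G(10) = mex{1,1} = 0
G(11) = mex{0,0} = 1
G(12) = mex{1,1} = 0
G(13) = mex{0,0} = 1
G(14) = mex{1,1} = 0
G(15) = mex{0,0} = 1
G(16) = mex{1,1} = 0
G(17) = mex{0,0} = 1
G(18) = mex{1,1} = 0
G(19) = mex{0,0} = 1
G(20) = mex{1,1} = 0
G(21) = mex{0,0} = 1
G(22) = mex{1,1} = 0
G(23) = mex{0,0} = 1
G_B(23) = 1.
Combined Grundy value = 0 ⊕ 1 = 1.

1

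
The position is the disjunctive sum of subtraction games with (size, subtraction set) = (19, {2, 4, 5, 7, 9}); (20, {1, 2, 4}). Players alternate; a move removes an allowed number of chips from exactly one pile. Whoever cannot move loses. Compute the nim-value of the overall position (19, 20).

Pile A, S = {2, 4, 5, 7, 9}:
n :  0  1  2  3  4  5  6  7  8  9 10 11 12 13 14 15 16 17 18 19
G :  0  0  1  1  2  2  3  3  4  4  5  0  0  1  1  2  2  3  3  4
G_A(19) = 4.
Pile B, S = {1, 2, 4}:
G(0) = 0
G(1) = mex{0} = 1
G(2) = mex{1,0} = 2
G(3) = mex{2,1} = 0
G(4) = mex{0,2,0} = 1
G(5) = mex{1,0,1} = 2
G(6) = mex{2,1,2} = 0
G(7) = mex{0,2,0} = 1
G(8) = mex{1,0,1} = 2
G(9) = mex{2,1,2} = 0
G(10) = mex{0,2,0} = 1
G(11) = mex{1,0,1} = 2
G(12) = mex{2,1,2} = 0
G(13) = mex{0,2,0} = 1
G(14) = mex{1,0,1} = 2
G(15) = mex{2,1,2} = 0
G(16) = mex{0,2,0} = 1
G(17) = mex{1,0,1} = 2
G(18) = mex{2,1,2} = 0
G(19) = mex{0,2,0} = 1
G(20) = mex{1,0,1} = 2
G_B(20) = 2.
Combined Grundy value = 4 ⊕ 2 = 6.

6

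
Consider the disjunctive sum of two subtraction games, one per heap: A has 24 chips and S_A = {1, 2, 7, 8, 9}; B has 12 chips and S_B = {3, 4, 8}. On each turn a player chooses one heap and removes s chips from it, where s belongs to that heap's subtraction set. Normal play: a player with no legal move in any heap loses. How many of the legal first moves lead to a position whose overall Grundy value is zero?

3

Heap A, S = {1, 2, 7, 8, 9}:
G(0) = 0
G(1) = mex{0} = 1
G(2) = mex{1,0} = 2
G(3) = mex{2,1} = 0
G(4) = mex{0,2} = 1
G(5) = mex{1,0} = 2
G(6) = mex{2,1} = 0
G(7) = mex{0,2,0} = 1
G(8) = mex{1,0,1,0} = 2
G(9) = mex{2,1,2,1,0} = 3
G(10) = mex{3,2,0,2,1} = 4
G(11) = mex{4,3,1,0,2} = 5
G(12) = mex{5,4,2,1,0} = 3
G(13) = mex{3,5,0,2,1} = 4
G(14) = mex{4,3,1,0,2} = 5
G(15) = mex{5,4,2,1,0} = 3
G(16) = mex{3,5,3,2,1} = 0
G(17) = mex{0,3,4,3,2} = 1
G(18) = mex{1,0,5,4,3} = 2
G(19) = mex{2,1,3,5,4} = 0
G(20) = mex{0,2,4,3,5} = 1
G(21) = mex{1,0,5,4,3} = 2
G(22) = mex{2,1,3,5,4} = 0
G(23) = mex{0,2,0,3,5} = 1
G(24) = mex{1,0,1,0,3} = 2
G_A(24) = 2.
Heap B, S = {3, 4, 8}:
G(0) = 0
G(1) = mex{} = 0
G(2) = mex{} = 0
G(3) = mex{0} = 1
G(4) = mex{0,0} = 1
G(5) = mex{0,0} = 1
G(6) = mex{1,0} = 2
G(7) = mex{1,1} = 0
G(8) = mex{1,1,0} = 2
G(9) = mex{2,1,0} = 3
G(10) = mex{0,2,0} = 1
G(11) = mex{2,0,1} = 3
G(12) = mex{3,2,1} = 0
G_B(12) = 0.
Combined Grundy value = 2 ⊕ 0 = 2.
A winning move leaves total XOR = 0, i.e. changes one component's Grundy value g to g ⊕ X where X is the current total.
Heap A: need g' = 2⊕2 = 0. Options: 24−1→G=1, 24−2→G=0, 24−7→G=1, 24−8→G=0, 24−9→G=3. Hits: 2.
Heap B: need g' = 0⊕2 = 2. Options: 12−3→G=3, 12−4→G=2, 12−8→G=1. Hits: 1.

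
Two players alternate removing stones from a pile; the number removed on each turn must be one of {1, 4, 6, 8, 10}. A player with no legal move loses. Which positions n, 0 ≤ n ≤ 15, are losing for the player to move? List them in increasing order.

n :  0  1  2  3  4  5  6  7  8  9 10 11 12 13 14 15
G :  0  1  0  1  2  0  1  0  1  2  3  2  3  4  0  1
P-positions are exactly the n with G(n) = 0.

0, 2, 5, 7, 14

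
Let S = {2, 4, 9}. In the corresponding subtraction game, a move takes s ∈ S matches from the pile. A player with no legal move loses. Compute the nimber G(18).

n :  0  1  2  3  4  5  6  7  8  9 10 11 12 13 14 15 16 17 18
G :  0  0  1  1  2  2  0  0  1  1  2  2  0  0  1  1  2  2  0

0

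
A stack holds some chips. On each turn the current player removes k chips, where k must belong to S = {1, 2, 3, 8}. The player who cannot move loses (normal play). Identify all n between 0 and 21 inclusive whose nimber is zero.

n :  0  1  2  3  4  5  6  7  8  9 10 11 12 13 14 15 16 17 18 19 20 21
G :  0  1  2  3  0  1  2  3  4  0  1  2  3  0  1  2  3  4  0  1  2  3
P-positions are exactly the n with G(n) = 0.

0, 4, 9, 13, 18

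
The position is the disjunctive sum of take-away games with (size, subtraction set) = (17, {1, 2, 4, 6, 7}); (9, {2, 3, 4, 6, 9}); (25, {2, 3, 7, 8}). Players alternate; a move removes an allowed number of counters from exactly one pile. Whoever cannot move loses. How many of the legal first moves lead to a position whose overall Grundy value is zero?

2

Pile A, S = {1, 2, 4, 6, 7}:
n :  0  1  2  3  4  5  6  7  8  9 10 11 12 13 14 15 16 17
G :  0  1  2  0  1  2  3  4  0  1  2  0  1  2  3  4  0  1
G_A(17) = 1.
Pile B, S = {2, 3, 4, 6, 9}:
G(0) = 0
G(1) = mex{} = 0
G(2) = mex{0} = 1
G(3) = mex{0,0} = 1
G(4) = mex{1,0,0} = 2
G(5) = mex{1,1,0} = 2
G(6) = mex{2,1,1,0} = 3
G(7) = mex{2,2,1,0} = 3
G(8) = mex{3,2,2,1} = 0
G(9) = mex{3,3,2,1,0} = 4
G_B(9) = 4.
Pile C, S = {2, 3, 7, 8}:
n :  0  1  2  3  4  5  6  7  8  9 10 11 12 13 14 15 16 17 18 19 20 21 22 23 24 25
G :  0  0  1  1  2  0  0  1  1  2  0  0  1  1  2  0  0  1  1  2  0  0  1  1  2  0
G_C(25) = 0.
Combined Grundy value = 1 ⊕ 4 ⊕ 0 = 5.
A winning move leaves total XOR = 0, i.e. changes one component's Grundy value g to g ⊕ X where X is the current total.
Pile A: need g' = 1⊕5 = 4. Options: 17−1→G=0, 17−2→G=4, 17−4→G=2, 17−6→G=0, 17−7→G=2. Hits: 1.
Pile B: need g' = 4⊕5 = 1. Options: 9−2→G=3, 9−3→G=3, 9−4→G=2, 9−6→G=1, 9−9→G=0. Hits: 1.
Pile C: need g' = 0⊕5 = 5. Options: 25−2→G=1, 25−3→G=1, 25−7→G=1, 25−8→G=1. Hits: 0.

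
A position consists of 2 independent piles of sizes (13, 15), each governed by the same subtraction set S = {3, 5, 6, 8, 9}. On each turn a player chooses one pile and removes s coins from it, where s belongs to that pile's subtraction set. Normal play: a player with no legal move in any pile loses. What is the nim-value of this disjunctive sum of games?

All piles use S = {3, 5, 6, 8, 9}:
n :  0  1  2  3  4  5  6  7  8  9 10 11 12 13 14 15
G :  0  0  0  1  1  1  2  2  2  3  3  3  0  0  0  1
Pile A: G(13) = 0.
Pile B: G(15) = 1.
Combined Grundy value = 0 ⊕ 1 = 1.

1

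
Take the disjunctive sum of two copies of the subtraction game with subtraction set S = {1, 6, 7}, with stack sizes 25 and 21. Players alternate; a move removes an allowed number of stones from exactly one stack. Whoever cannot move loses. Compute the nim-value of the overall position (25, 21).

All stacks use S = {1, 6, 7}:
G(0) = 0
G(1) = mex{0} = 1
G(2) = mex{1} = 0
G(3) = mex{0} = 1
G(4) = mex{1} = 0
G(5) = mex{0} = 1
G(6) = mex{1,0} = 2
G(7) = mex{2,1,0} = 3
G(8) = mex{3,0,1} = 2
G(9) = mex{2,1,0} = 3
G(10) = mex{3,0,1} = 2
G(11) = mex{2,1,0} = 3
G(12) = mex{3,2,1} = 0
G(13) = mex{0,3,2} = 1
G(14) = mex{1,2,3} = 0
G(15) = mex{0,3,2} = 1
G(16) = mex{1,2,3} = 0
G(17) = mex{0,3,2} = 1
G(18) = mex{1,0,3} = 2
G(19) = mex{2,1,0} = 3
G(20) = mex{3,0,1} = 2
G(21) = mex{2,1,0} = 3
G(22) = mex{3,0,1} = 2
G(23) = mex{2,1,0} = 3
G(24) = mex{3,2,1} = 0
G(25) = mex{0,3,2} = 1
Stack A: G(25) = 1.
Stack B: G(21) = 3.
Combined Grundy value = 1 ⊕ 3 = 2.

2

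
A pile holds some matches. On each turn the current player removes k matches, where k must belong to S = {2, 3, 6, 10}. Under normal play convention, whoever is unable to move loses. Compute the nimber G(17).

2

G(0) = 0
G(1) = mex{} = 0
G(2) = mex{0} = 1
G(3) = mex{0,0} = 1
G(4) = mex{1,0} = 2
G(5) = mex{1,1} = 0
G(6) = mex{2,1,0} = 3
G(7) = mex{0,2,0} = 1
G(8) = mex{3,0,1} = 2
G(9) = mex{1,3,1} = 0
G(10) = mex{2,1,2,0} = 3
G(11) = mex{0,2,0,0} = 1
G(12) = mex{3,0,3,1} = 2
G(13) = mex{1,3,1,1} = 0
G(14) = mex{2,1,2,2} = 0
G(15) = mex{0,2,0,0} = 1
G(16) = mex{0,0,3,3} = 1
G(17) = mex{1,0,1,1} = 2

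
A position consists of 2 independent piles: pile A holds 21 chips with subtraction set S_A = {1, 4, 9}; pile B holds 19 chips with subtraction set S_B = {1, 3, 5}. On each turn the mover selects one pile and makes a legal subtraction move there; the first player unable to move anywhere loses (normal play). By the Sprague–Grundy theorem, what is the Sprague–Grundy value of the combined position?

Pile A, S = {1, 4, 9}:
n :  0  1  2  3  4  5  6  7  8  9 10 11 12 13 14 15 16 17 18 19 20 21
G :  0  1  0  1  2  0  1  0  1  2  0  1  0  1  2  0  1  0  1  2  0  1
G_A(21) = 1.
Pile B, S = {1, 3, 5}:
G(0) = 0
G(1) = mex{0} = 1
G(2) = mex{1} = 0
G(3) = mex{0,0} = 1
G(4) = mex{1,1} = 0
G(5) = mex{0,0,0} = 1
G(6) = mex{1,1,1} = 0
G(7) = mex{0,0,0} = 1
G(8) = mex{1,1,1} = 0
G(9) = mex{0,0,0} = 1
G(10) = mex{1,1,1} = 0
G(11) = mex{0,0,0} = 1
G(12) = mex{1,1,1} = 0
G(13) = mex{0,0,0} = 1
G(14) = mex{1,1,1} = 0
G(15) = mex{0,0,0} = 1
G(16) = mex{1,1,1} = 0
G(17) = mex{0,0,0} = 1
G(18) = mex{1,1,1} = 0
G(19) = mex{0,0,0} = 1
G_B(19) = 1.
Combined Grundy value = 1 ⊕ 1 = 0.

0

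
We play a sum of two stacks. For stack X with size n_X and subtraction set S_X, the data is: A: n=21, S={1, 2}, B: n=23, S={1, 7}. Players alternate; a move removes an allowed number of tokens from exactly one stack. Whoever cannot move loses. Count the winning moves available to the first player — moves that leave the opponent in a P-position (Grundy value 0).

3

Stack A, S = {1, 2}:
G(0) = 0
G(1) = mex{0} = 1
G(2) = mex{1,0} = 2
G(3) = mex{2,1} = 0
G(4) = mex{0,2} = 1
G(5) = mex{1,0} = 2
G(6) = mex{2,1} = 0
G(7) = mex{0,2} = 1
G(8) = mex{1,0} = 2
G(9) = mex{2,1} = 0
G(10) = mex{0,2} = 1
G(11) = mex{1,0} = 2
G(12) = mex{2,1} = 0
G(13) = mex{0,2} = 1
G(14) = mex{1,0} = 2
G(15) = mex{2,1} = 0
G(16) = mex{0,2} = 1
G(17) = mex{1,0} = 2
G(18) = mex{2,1} = 0
G(19) = mex{0,2} = 1
G(20) = mex{1,0} = 2
G(21) = mex{2,1} = 0
G_A(21) = 0.
Stack B, S = {1, 7}:
G(0) = 0
G(1) = mex{0} = 1
G(2) = mex{1} = 0
G(3) = mex{0} = 1
G(4) = mex{1} = 0
G(5) = mex{0} = 1
G(6) = mex{1} = 0
G(7) = mex{0,0} = 1
G(8) = mex{1,1} = 0
G(9) = mex{0,0} = 1
G(10) = mex{1,1} = 0
G(11) = mex{0,0} = 1
G(12) = mex{1,1} = 0
G(13) = mex{0,0} = 1
G(14) = mex{1,1} = 0
G(15) = mex{0,0} = 1
G(16) = mex{1,1} = 0
G(17) = mex{0,0} = 1
G(18) = mex{1,1} = 0
G(19) = mex{0,0} = 1
G(20) = mex{1,1} = 0
G(21) = mex{0,0} = 1
G(22) = mex{1,1} = 0
G(23) = mex{0,0} = 1
G_B(23) = 1.
Combined Grundy value = 0 ⊕ 1 = 1.
A winning move leaves total XOR = 0, i.e. changes one component's Grundy value g to g ⊕ X where X is the current total.
Stack A: need g' = 0⊕1 = 1. Options: 21−1→G=2, 21−2→G=1. Hits: 1.
Stack B: need g' = 1⊕1 = 0. Options: 23−1→G=0, 23−7→G=0. Hits: 2.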